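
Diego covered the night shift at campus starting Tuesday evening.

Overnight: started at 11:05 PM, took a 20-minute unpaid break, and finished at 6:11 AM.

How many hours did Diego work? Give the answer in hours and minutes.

6 h 46 min

Overnight: 11:05 PM → midnight = 0 h 55 min; midnight → 6:11 AM = 6 h 11 min; span 7 h 6 min; less 20 min break → 6 h 46 min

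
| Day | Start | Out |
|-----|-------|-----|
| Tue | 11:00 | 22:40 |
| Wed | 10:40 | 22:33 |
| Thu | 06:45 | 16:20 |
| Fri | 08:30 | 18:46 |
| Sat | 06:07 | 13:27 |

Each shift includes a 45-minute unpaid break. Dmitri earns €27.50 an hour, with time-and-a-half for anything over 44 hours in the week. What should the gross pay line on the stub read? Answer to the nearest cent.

Tue: 11:00–22:40 = 11 h 40 min; less 45 min break → 10 h 55 min
Wed: 10:40–22:33 = 11 h 53 min; less 45 min break → 11 h 8 min
Thu: 06:45–16:20 = 9 h 35 min; less 45 min break → 8 h 50 min
Fri: 08:30–18:46 = 10 h 16 min; less 45 min break → 9 h 31 min
Sat: 06:07–13:27 = 7 h 20 min; less 45 min break → 6 h 35 min
Total worked: 46 h 59 min = 2819 min.
Regular 44 h 0 min = 2640 min at €27.50/h; overtime 2 h 59 min = 179 min at €41.25/h.
Pay = (2640 × €27.50 + 179 × €41.25) ÷ 60 = €1333.06.

€1333.06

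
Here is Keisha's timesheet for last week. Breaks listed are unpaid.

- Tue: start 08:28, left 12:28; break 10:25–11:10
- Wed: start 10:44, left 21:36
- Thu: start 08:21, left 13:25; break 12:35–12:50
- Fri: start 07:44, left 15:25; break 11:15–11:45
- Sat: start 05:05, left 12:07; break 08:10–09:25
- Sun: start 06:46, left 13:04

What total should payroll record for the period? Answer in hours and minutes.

38 h 12 min

Tue: 08:28–12:28 = 4 h 0 min; less 45 min break → 3 h 15 min
Wed: 10:44–21:36 = 10 h 52 min
Thu: 08:21–13:25 = 5 h 4 min; less 15 min break → 4 h 49 min
Fri: 07:44–15:25 = 7 h 41 min; less 30 min break → 7 h 11 min
Sat: 05:05–12:07 = 7 h 2 min; less 75 min break → 5 h 47 min
Sun: 06:46–13:04 = 6 h 18 min
Total: 3 h 15 min + 10 h 52 min + 4 h 49 min + 7 h 11 min + 5 h 47 min + 6 h 18 min = 38 h 12 min.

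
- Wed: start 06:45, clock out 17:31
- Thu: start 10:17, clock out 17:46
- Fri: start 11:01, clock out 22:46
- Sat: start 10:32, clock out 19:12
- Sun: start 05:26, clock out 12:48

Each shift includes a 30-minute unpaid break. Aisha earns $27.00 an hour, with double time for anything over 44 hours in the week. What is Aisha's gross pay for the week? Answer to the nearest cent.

Wed: 06:45–17:31 = 10 h 46 min; less 30 min break → 10 h 16 min
Thu: 10:17–17:46 = 7 h 29 min; less 30 min break → 6 h 59 min
Fri: 11:01–22:46 = 11 h 45 min; less 30 min break → 11 h 15 min
Sat: 10:32–19:12 = 8 h 40 min; less 30 min break → 8 h 10 min
Sun: 05:26–12:48 = 7 h 22 min; less 30 min break → 6 h 52 min
Total worked: 43 h 32 min = 2612 min.
Regular 43 h 32 min = 2612 min at $27.00/h; overtime 0 h 0 min = 0 min at $54.00/h.
Pay = (2612 × $27.00 + 0 × $54.00) ÷ 60 = $1175.40.

$1175.40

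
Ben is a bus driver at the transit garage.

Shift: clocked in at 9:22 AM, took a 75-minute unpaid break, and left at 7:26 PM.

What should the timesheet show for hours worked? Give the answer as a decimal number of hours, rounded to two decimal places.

8.82 hours

Shift: 9:22 AM–7:26 PM = 10 h 4 min; less 75 min break → 8 h 49 min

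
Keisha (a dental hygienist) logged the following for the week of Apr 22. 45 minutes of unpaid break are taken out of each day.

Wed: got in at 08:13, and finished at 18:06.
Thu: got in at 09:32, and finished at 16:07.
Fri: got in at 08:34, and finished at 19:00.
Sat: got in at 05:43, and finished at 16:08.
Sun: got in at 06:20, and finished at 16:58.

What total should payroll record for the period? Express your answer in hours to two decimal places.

Wed: 08:13–18:06 = 9 h 53 min; less 45 min break → 9 h 8 min
Thu: 09:32–16:07 = 6 h 35 min; less 45 min break → 5 h 50 min
Fri: 08:34–19:00 = 10 h 26 min; less 45 min break → 9 h 41 min
Sat: 05:43–16:08 = 10 h 25 min; less 45 min break → 9 h 40 min
Sun: 06:20–16:58 = 10 h 38 min; less 45 min break → 9 h 53 min
Total: 9 h 8 min + 5 h 50 min + 9 h 41 min + 9 h 40 min + 9 h 53 min = 44 h 12 min.

44.20 hours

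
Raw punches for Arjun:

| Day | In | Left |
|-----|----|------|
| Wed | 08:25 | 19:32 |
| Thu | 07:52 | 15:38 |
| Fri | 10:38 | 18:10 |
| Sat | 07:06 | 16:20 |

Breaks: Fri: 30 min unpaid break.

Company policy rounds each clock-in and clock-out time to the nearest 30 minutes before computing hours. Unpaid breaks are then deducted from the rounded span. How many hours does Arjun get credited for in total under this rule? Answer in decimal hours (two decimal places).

35.00 hours

Wed: in 08:25→08:30, out 19:32→19:30; 11 h 0 min
Thu: in 07:52→08:00, out 15:38→15:30; 7 h 30 min
Fri: in 10:38→10:30, out 18:10→18:00; 7 h 30 min − 30 min = 7 h 0 min
Sat: in 07:06→07:00, out 16:20→16:30; 9 h 30 min
Total credited: 35 h 0 min.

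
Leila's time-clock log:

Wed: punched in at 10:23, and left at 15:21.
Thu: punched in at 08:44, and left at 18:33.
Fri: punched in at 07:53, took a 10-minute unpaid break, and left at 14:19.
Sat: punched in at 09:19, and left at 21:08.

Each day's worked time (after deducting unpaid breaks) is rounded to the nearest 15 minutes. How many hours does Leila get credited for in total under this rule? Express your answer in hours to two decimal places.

32.75 hours

Wed: 10:23–15:21 = 4 h 58 min → rounds to 5 h 0 min
Thu: 08:44–18:33 = 9 h 49 min → rounds to 9 h 45 min
Fri: 07:53–14:19 = 6 h 26 min − 10 min = 6 h 16 min → rounds to 6 h 15 min
Sat: 09:19–21:08 = 11 h 49 min → rounds to 11 h 45 min
Total credited: 32 h 45 min.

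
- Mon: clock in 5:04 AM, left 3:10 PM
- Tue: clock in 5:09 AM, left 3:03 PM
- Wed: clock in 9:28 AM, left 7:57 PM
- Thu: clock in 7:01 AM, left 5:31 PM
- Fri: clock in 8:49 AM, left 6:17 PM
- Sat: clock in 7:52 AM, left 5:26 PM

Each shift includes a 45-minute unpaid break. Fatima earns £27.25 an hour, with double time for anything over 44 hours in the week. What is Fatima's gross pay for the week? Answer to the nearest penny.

£1826.66

Mon: 5:04 AM–3:10 PM = 10 h 6 min; less 45 min break → 9 h 21 min
Tue: 5:09 AM–3:03 PM = 9 h 54 min; less 45 min break → 9 h 9 min
Wed: 9:28 AM–7:57 PM = 10 h 29 min; less 45 min break → 9 h 44 min
Thu: 7:01 AM–5:31 PM = 10 h 30 min; less 45 min break → 9 h 45 min
Fri: 8:49 AM–6:17 PM = 9 h 28 min; less 45 min break → 8 h 43 min
Sat: 7:52 AM–5:26 PM = 9 h 34 min; less 45 min break → 8 h 49 min
Total worked: 55 h 31 min = 3331 min.
Regular 44 h 0 min = 2640 min at £27.25/h; overtime 11 h 31 min = 691 min at £54.50/h.
Pay = (2640 × £27.25 + 691 × £54.50) ÷ 60 = £1826.66.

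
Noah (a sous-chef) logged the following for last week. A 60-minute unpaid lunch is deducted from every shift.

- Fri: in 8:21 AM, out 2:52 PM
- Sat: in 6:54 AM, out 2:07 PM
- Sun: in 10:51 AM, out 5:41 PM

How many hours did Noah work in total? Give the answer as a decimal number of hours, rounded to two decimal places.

Fri: 8:21 AM–2:52 PM = 6 h 31 min; less 60 min break → 5 h 31 min
Sat: 6:54 AM–2:07 PM = 7 h 13 min; less 60 min break → 6 h 13 min
Sun: 10:51 AM–5:41 PM = 6 h 50 min; less 60 min break → 5 h 50 min
Total: 5 h 31 min + 6 h 13 min + 5 h 50 min = 17 h 34 min.

17.57 hours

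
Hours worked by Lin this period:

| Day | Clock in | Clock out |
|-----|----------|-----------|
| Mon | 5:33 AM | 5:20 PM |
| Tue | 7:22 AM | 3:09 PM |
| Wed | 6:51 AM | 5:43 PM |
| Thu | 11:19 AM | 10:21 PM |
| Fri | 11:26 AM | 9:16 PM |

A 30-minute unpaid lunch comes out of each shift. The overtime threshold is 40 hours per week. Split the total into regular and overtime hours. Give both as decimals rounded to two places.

Mon: 5:33 AM–5:20 PM = 11 h 47 min; less 30 min break → 11 h 17 min
Tue: 7:22 AM–3:09 PM = 7 h 47 min; less 30 min break → 7 h 17 min
Wed: 6:51 AM–5:43 PM = 10 h 52 min; less 30 min break → 10 h 22 min
Thu: 11:19 AM–10:21 PM = 11 h 2 min; less 30 min break → 10 h 32 min
Fri: 11:26 AM–9:16 PM = 9 h 50 min; less 30 min break → 9 h 20 min
Total worked: 48 h 48 min = 48.80 h.
Threshold 40 h → overtime 8 h 48 min, regular 40 h 0 min.

Regular 40.00 hours, overtime 8.80 hours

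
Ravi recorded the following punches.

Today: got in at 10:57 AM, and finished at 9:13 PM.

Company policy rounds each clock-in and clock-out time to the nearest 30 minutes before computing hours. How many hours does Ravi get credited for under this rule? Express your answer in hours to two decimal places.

Today: in 10:57 AM→11:00 AM, out 9:13 PM→9:00 PM; 10 h 0 min

10.00 hours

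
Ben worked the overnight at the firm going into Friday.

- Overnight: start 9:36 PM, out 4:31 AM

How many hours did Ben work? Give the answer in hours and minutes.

6 h 55 min

Overnight: 9:36 PM → midnight = 2 h 24 min; midnight → 4:31 AM = 4 h 31 min; span 6 h 55 min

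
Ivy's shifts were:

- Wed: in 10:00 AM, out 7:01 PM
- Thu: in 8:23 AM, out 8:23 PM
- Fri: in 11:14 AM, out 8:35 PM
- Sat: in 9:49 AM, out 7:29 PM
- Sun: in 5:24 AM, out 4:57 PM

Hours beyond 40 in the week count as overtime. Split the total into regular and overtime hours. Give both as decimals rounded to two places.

Wed: 10:00 AM–7:01 PM = 9 h 1 min
Thu: 8:23 AM–8:23 PM = 12 h 0 min
Fri: 11:14 AM–8:35 PM = 9 h 21 min
Sat: 9:49 AM–7:29 PM = 9 h 40 min
Sun: 5:24 AM–4:57 PM = 11 h 33 min
Total worked: 51 h 35 min = 51.58 h.
Threshold 40 h → overtime 11 h 35 min, regular 40 h 0 min.

Regular 40.00 hours, overtime 11.58 hours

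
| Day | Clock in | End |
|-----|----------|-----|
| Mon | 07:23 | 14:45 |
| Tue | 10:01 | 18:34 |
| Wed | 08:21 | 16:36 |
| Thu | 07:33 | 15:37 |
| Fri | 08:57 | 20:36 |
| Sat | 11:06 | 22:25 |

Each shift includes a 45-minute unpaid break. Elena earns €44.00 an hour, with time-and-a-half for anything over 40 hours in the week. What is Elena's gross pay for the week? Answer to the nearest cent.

Mon: 07:23–14:45 = 7 h 22 min; less 45 min break → 6 h 37 min
Tue: 10:01–18:34 = 8 h 33 min; less 45 min break → 7 h 48 min
Wed: 08:21–16:36 = 8 h 15 min; less 45 min break → 7 h 30 min
Thu: 07:33–15:37 = 8 h 4 min; less 45 min break → 7 h 19 min
Fri: 08:57–20:36 = 11 h 39 min; less 45 min break → 10 h 54 min
Sat: 11:06–22:25 = 11 h 19 min; less 45 min break → 10 h 34 min
Total worked: 50 h 42 min = 3042 min.
Regular 40 h 0 min = 2400 min at €44.00/h; overtime 10 h 42 min = 642 min at €66.00/h.
Pay = (2400 × €44.00 + 642 × €66.00) ÷ 60 = €2466.20.

€2466.20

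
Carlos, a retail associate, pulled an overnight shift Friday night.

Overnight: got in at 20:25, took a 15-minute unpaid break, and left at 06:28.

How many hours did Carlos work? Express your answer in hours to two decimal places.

Overnight: 20:25 → midnight = 3 h 35 min; midnight → 06:28 = 6 h 28 min; span 10 h 3 min; less 15 min break → 9 h 48 min

9.80 hours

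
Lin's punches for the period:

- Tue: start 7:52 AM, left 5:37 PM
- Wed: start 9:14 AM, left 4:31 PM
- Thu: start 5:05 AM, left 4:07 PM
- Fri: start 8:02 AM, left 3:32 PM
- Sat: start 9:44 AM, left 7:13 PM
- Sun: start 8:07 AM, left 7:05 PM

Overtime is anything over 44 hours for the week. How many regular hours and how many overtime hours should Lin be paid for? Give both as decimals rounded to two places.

Regular 44.00 hours, overtime 12.02 hours

Tue: 7:52 AM–5:37 PM = 9 h 45 min
Wed: 9:14 AM–4:31 PM = 7 h 17 min
Thu: 5:05 AM–4:07 PM = 11 h 2 min
Fri: 8:02 AM–3:32 PM = 7 h 30 min
Sat: 9:44 AM–7:13 PM = 9 h 29 min
Sun: 8:07 AM–7:05 PM = 10 h 58 min
Total worked: 56 h 1 min = 56.02 h.
Threshold 44 h → overtime 12 h 1 min, regular 44 h 0 min.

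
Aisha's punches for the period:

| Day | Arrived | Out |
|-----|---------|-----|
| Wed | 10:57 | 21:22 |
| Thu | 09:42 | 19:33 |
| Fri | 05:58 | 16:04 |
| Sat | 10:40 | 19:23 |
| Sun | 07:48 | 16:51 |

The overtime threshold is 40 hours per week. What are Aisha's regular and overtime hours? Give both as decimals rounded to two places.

Wed: 10:57–21:22 = 10 h 25 min
Thu: 09:42–19:33 = 9 h 51 min
Fri: 05:58–16:04 = 10 h 6 min
Sat: 10:40–19:23 = 8 h 43 min
Sun: 07:48–16:51 = 9 h 3 min
Total worked: 48 h 8 min = 48.13 h.
Threshold 40 h → overtime 8 h 8 min, regular 40 h 0 min.

Regular 40.00 hours, overtime 8.13 hours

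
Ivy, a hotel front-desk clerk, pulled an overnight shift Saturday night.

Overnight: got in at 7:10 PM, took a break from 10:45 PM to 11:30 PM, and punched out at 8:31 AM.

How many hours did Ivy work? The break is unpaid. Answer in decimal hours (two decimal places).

Overnight: 7:10 PM → midnight = 4 h 50 min; midnight → 8:31 AM = 8 h 31 min; span 13 h 21 min; less 45 min break → 12 h 36 min

12.60 hours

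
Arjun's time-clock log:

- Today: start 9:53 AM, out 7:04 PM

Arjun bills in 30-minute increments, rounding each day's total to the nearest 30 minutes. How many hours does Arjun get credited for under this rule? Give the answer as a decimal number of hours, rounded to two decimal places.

Today: 9:53 AM–7:04 PM = 9 h 11 min → rounds to 9 h 0 min

9.00 hours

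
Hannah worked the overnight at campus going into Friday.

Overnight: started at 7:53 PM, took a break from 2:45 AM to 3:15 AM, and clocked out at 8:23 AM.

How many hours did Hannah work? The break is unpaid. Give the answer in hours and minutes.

12 h 0 min

Overnight: 7:53 PM → midnight = 4 h 7 min; midnight → 8:23 AM = 8 h 23 min; span 12 h 30 min; less 30 min break → 12 h 0 min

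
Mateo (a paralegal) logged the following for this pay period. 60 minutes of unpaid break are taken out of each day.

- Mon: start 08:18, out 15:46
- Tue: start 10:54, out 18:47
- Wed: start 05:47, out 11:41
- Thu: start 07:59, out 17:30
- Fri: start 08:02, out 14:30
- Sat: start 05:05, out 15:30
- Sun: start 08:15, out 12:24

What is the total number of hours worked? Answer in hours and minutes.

Mon: 08:18–15:46 = 7 h 28 min; less 60 min break → 6 h 28 min
Tue: 10:54–18:47 = 7 h 53 min; less 60 min break → 6 h 53 min
Wed: 05:47–11:41 = 5 h 54 min; less 60 min break → 4 h 54 min
Thu: 07:59–17:30 = 9 h 31 min; less 60 min break → 8 h 31 min
Fri: 08:02–14:30 = 6 h 28 min; less 60 min break → 5 h 28 min
Sat: 05:05–15:30 = 10 h 25 min; less 60 min break → 9 h 25 min
Sun: 08:15–12:24 = 4 h 9 min; less 60 min break → 3 h 9 min
Total: 6 h 28 min + 6 h 53 min + 4 h 54 min + 8 h 31 min + 5 h 28 min + 9 h 25 min + 3 h 9 min = 44 h 48 min.

44 h 48 min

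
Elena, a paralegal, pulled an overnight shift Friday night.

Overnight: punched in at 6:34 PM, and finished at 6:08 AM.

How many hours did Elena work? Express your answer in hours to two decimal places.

11.57 hours

Overnight: 6:34 PM → midnight = 5 h 26 min; midnight → 6:08 AM = 6 h 8 min; span 11 h 34 min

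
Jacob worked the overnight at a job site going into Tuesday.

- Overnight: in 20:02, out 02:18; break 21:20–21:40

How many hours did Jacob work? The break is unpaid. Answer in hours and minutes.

Overnight: 20:02 → midnight = 3 h 58 min; midnight → 02:18 = 2 h 18 min; span 6 h 16 min; less 20 min break → 5 h 56 min

5 h 56 min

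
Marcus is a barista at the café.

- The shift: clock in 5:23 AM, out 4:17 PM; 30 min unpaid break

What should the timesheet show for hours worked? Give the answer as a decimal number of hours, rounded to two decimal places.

The shift: 5:23 AM–4:17 PM = 10 h 54 min; less 30 min break → 10 h 24 min

10.40 hours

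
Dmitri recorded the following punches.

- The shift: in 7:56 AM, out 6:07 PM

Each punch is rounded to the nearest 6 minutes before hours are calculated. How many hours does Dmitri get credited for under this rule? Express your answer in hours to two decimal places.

The shift: in 7:56 AM→7:54 AM, out 6:07 PM→6:06 PM; 10 h 12 min

10.20 hours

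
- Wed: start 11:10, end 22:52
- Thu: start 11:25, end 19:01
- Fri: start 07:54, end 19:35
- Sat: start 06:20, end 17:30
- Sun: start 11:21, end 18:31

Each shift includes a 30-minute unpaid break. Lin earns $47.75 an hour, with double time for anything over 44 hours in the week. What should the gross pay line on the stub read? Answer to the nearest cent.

$2369.99

Wed: 11:10–22:52 = 11 h 42 min; less 30 min break → 11 h 12 min
Thu: 11:25–19:01 = 7 h 36 min; less 30 min break → 7 h 6 min
Fri: 07:54–19:35 = 11 h 41 min; less 30 min break → 11 h 11 min
Sat: 06:20–17:30 = 11 h 10 min; less 30 min break → 10 h 40 min
Sun: 11:21–18:31 = 7 h 10 min; less 30 min break → 6 h 40 min
Total worked: 46 h 49 min = 2809 min.
Regular 44 h 0 min = 2640 min at $47.75/h; overtime 2 h 49 min = 169 min at $95.50/h.
Pay = (2640 × $47.75 + 169 × $95.50) ÷ 60 = $2369.99.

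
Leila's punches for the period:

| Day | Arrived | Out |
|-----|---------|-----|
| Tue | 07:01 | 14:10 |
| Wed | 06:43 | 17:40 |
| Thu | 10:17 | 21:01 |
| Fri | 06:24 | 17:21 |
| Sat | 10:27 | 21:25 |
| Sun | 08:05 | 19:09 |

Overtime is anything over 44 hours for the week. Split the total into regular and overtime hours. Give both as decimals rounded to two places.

Regular 44.00 hours, overtime 17.82 hours

Tue: 07:01–14:10 = 7 h 9 min
Wed: 06:43–17:40 = 10 h 57 min
Thu: 10:17–21:01 = 10 h 44 min
Fri: 06:24–17:21 = 10 h 57 min
Sat: 10:27–21:25 = 10 h 58 min
Sun: 08:05–19:09 = 11 h 4 min
Total worked: 61 h 49 min = 61.82 h.
Threshold 44 h → overtime 17 h 49 min, regular 44 h 0 min.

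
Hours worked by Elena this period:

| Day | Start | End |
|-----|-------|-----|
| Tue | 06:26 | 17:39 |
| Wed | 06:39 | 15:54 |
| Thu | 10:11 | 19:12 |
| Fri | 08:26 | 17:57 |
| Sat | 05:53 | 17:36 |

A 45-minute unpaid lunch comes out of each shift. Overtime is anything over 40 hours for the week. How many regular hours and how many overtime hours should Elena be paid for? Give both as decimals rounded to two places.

Tue: 06:26–17:39 = 11 h 13 min; less 45 min break → 10 h 28 min
Wed: 06:39–15:54 = 9 h 15 min; less 45 min break → 8 h 30 min
Thu: 10:11–19:12 = 9 h 1 min; less 45 min break → 8 h 16 min
Fri: 08:26–17:57 = 9 h 31 min; less 45 min break → 8 h 46 min
Sat: 05:53–17:36 = 11 h 43 min; less 45 min break → 10 h 58 min
Total worked: 46 h 58 min = 46.97 h.
Threshold 40 h → overtime 6 h 58 min, regular 40 h 0 min.

Regular 40.00 hours, overtime 6.97 hours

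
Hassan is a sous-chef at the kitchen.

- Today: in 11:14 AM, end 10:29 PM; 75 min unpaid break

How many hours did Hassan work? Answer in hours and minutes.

10 h 0 min

Today: 11:14 AM–10:29 PM = 11 h 15 min; less 75 min break → 10 h 0 min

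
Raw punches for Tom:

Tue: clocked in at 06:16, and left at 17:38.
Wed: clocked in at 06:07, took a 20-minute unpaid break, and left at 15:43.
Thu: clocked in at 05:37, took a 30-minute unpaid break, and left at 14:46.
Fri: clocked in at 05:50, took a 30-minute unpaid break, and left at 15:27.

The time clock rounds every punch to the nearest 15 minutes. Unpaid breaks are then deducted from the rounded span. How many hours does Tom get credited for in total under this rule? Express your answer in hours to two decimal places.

Tue: in 06:16→06:15, out 17:38→17:45; 11 h 30 min
Wed: in 06:07→06:00, out 15:43→15:45; 9 h 45 min − 20 min = 9 h 25 min
Thu: in 05:37→05:30, out 14:46→14:45; 9 h 15 min − 30 min = 8 h 45 min
Fri: in 05:50→05:45, out 15:27→15:30; 9 h 45 min − 30 min = 9 h 15 min
Total credited: 38 h 55 min.

38.92 hours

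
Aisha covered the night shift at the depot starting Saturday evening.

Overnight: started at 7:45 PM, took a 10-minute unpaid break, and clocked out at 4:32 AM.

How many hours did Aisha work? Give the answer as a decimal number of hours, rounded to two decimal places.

8.62 hours

Overnight: 7:45 PM → midnight = 4 h 15 min; midnight → 4:32 AM = 4 h 32 min; span 8 h 47 min; less 10 min break → 8 h 37 min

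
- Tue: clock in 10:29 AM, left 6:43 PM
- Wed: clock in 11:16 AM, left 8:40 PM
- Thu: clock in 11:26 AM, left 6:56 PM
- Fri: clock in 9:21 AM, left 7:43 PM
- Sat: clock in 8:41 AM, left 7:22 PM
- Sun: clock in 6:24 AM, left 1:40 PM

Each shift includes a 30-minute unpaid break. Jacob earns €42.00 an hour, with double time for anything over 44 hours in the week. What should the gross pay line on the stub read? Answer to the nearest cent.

Tue: 10:29 AM–6:43 PM = 8 h 14 min; less 30 min break → 7 h 44 min
Wed: 11:16 AM–8:40 PM = 9 h 24 min; less 30 min break → 8 h 54 min
Thu: 11:26 AM–6:56 PM = 7 h 30 min; less 30 min break → 7 h 0 min
Fri: 9:21 AM–7:43 PM = 10 h 22 min; less 30 min break → 9 h 52 min
Sat: 8:41 AM–7:22 PM = 10 h 41 min; less 30 min break → 10 h 11 min
Sun: 6:24 AM–1:40 PM = 7 h 16 min; less 30 min break → 6 h 46 min
Total worked: 50 h 27 min = 3027 min.
Regular 44 h 0 min = 2640 min at €42.00/h; overtime 6 h 27 min = 387 min at €84.00/h.
Pay = (2640 × €42.00 + 387 × €84.00) ÷ 60 = €2389.80.

€2389.80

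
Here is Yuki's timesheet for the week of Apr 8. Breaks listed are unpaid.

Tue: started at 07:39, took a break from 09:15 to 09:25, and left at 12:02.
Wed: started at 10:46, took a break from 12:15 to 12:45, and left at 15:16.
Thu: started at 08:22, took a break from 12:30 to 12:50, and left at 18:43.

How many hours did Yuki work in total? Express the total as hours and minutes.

Tue: 07:39–12:02 = 4 h 23 min; less 10 min break → 4 h 13 min
Wed: 10:46–15:16 = 4 h 30 min; less 30 min break → 4 h 0 min
Thu: 08:22–18:43 = 10 h 21 min; less 20 min break → 10 h 1 min
Total: 4 h 13 min + 4 h 0 min + 10 h 1 min = 18 h 14 min.

18 h 14 min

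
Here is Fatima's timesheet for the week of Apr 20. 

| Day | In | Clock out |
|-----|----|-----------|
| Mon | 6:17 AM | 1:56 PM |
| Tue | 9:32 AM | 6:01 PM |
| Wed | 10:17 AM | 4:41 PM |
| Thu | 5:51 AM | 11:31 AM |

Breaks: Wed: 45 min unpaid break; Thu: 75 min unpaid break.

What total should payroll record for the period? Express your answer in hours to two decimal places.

26.20 hours

Mon: 6:17 AM–1:56 PM = 7 h 39 min
Tue: 9:32 AM–6:01 PM = 8 h 29 min
Wed: 10:17 AM–4:41 PM = 6 h 24 min; less 45 min break → 5 h 39 min
Thu: 5:51 AM–11:31 AM = 5 h 40 min; less 75 min break → 4 h 25 min
Total: 7 h 39 min + 8 h 29 min + 5 h 39 min + 4 h 25 min = 26 h 12 min.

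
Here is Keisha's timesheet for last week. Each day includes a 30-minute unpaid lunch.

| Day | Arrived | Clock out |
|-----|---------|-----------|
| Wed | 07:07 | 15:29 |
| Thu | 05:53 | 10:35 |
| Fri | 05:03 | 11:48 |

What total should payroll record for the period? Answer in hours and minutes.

Wed: 07:07–15:29 = 8 h 22 min; less 30 min break → 7 h 52 min
Thu: 05:53–10:35 = 4 h 42 min; less 30 min break → 4 h 12 min
Fri: 05:03–11:48 = 6 h 45 min; less 30 min break → 6 h 15 min
Total: 7 h 52 min + 4 h 12 min + 6 h 15 min = 18 h 19 min.

18 h 19 min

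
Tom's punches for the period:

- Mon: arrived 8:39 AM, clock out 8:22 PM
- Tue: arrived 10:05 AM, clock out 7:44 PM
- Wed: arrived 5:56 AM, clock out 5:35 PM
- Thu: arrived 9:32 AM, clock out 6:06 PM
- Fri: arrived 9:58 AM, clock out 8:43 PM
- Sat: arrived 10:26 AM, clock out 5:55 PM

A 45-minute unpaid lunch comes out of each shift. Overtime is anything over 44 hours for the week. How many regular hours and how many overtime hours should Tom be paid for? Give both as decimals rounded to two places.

Mon: 8:39 AM–8:22 PM = 11 h 43 min; less 45 min break → 10 h 58 min
Tue: 10:05 AM–7:44 PM = 9 h 39 min; less 45 min break → 8 h 54 min
Wed: 5:56 AM–5:35 PM = 11 h 39 min; less 45 min break → 10 h 54 min
Thu: 9:32 AM–6:06 PM = 8 h 34 min; less 45 min break → 7 h 49 min
Fri: 9:58 AM–8:43 PM = 10 h 45 min; less 45 min break → 10 h 0 min
Sat: 10:26 AM–5:55 PM = 7 h 29 min; less 45 min break → 6 h 44 min
Total worked: 55 h 19 min = 55.32 h.
Threshold 44 h → overtime 11 h 19 min, regular 44 h 0 min.

Regular 44.00 hours, overtime 11.32 hours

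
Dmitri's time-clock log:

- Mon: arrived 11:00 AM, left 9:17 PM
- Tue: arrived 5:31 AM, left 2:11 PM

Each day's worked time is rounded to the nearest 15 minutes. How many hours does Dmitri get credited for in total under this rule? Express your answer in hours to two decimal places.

19.00 hours

Mon: 11:00 AM–9:17 PM = 10 h 17 min → rounds to 10 h 15 min
Tue: 5:31 AM–2:11 PM = 8 h 40 min → rounds to 8 h 45 min
Total credited: 19 h 0 min.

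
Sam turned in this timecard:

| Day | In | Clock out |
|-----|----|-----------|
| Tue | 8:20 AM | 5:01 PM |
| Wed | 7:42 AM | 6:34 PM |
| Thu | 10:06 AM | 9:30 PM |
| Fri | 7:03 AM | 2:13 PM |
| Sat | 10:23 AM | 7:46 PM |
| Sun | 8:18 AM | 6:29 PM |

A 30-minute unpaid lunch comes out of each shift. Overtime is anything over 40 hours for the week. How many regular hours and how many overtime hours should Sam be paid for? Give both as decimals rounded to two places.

Tue: 8:20 AM–5:01 PM = 8 h 41 min; less 30 min break → 8 h 11 min
Wed: 7:42 AM–6:34 PM = 10 h 52 min; less 30 min break → 10 h 22 min
Thu: 10:06 AM–9:30 PM = 11 h 24 min; less 30 min break → 10 h 54 min
Fri: 7:03 AM–2:13 PM = 7 h 10 min; less 30 min break → 6 h 40 min
Sat: 10:23 AM–7:46 PM = 9 h 23 min; less 30 min break → 8 h 53 min
Sun: 8:18 AM–6:29 PM = 10 h 11 min; less 30 min break → 9 h 41 min
Total worked: 54 h 41 min = 54.68 h.
Threshold 40 h → overtime 14 h 41 min, regular 40 h 0 min.

Regular 40.00 hours, overtime 14.68 hours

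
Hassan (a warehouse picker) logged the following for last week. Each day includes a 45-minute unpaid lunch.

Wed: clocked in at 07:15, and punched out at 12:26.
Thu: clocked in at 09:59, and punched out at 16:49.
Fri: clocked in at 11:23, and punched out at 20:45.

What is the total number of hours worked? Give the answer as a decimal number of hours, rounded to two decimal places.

Wed: 07:15–12:26 = 5 h 11 min; less 45 min break → 4 h 26 min
Thu: 09:59–16:49 = 6 h 50 min; less 45 min break → 6 h 5 min
Fri: 11:23–20:45 = 9 h 22 min; less 45 min break → 8 h 37 min
Total: 4 h 26 min + 6 h 5 min + 8 h 37 min = 19 h 8 min.

19.13 hours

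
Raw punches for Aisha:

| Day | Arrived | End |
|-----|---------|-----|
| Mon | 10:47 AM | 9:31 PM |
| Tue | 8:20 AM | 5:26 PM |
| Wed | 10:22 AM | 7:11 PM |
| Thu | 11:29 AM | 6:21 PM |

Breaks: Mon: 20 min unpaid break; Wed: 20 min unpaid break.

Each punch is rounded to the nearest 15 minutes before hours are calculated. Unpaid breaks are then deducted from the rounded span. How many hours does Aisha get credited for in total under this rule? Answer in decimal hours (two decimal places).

35.08 hours

Mon: in 10:47 AM→10:45 AM, out 9:31 PM→9:30 PM; 10 h 45 min − 20 min = 10 h 25 min
Tue: in 8:20 AM→8:15 AM, out 5:26 PM→5:30 PM; 9 h 15 min
Wed: in 10:22 AM→10:15 AM, out 7:11 PM→7:15 PM; 9 h 0 min − 20 min = 8 h 40 min
Thu: in 11:29 AM→11:30 AM, out 6:21 PM→6:15 PM; 6 h 45 min
Total credited: 35 h 5 min.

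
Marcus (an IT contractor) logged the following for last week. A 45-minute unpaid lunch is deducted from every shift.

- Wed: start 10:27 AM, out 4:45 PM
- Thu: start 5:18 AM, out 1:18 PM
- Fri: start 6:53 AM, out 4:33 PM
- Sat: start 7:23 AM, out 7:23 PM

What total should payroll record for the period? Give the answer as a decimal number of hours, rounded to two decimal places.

Wed: 10:27 AM–4:45 PM = 6 h 18 min; less 45 min break → 5 h 33 min
Thu: 5:18 AM–1:18 PM = 8 h 0 min; less 45 min break → 7 h 15 min
Fri: 6:53 AM–4:33 PM = 9 h 40 min; less 45 min break → 8 h 55 min
Sat: 7:23 AM–7:23 PM = 12 h 0 min; less 45 min break → 11 h 15 min
Total: 5 h 33 min + 7 h 15 min + 8 h 55 min + 11 h 15 min = 32 h 58 min.

32.97 hours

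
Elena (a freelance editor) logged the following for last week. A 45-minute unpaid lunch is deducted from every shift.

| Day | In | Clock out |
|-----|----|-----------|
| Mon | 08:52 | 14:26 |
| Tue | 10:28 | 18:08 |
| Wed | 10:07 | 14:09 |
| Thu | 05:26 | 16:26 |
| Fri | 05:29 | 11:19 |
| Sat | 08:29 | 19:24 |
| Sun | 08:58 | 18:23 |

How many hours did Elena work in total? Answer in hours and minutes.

Mon: 08:52–14:26 = 5 h 34 min; less 45 min break → 4 h 49 min
Tue: 10:28–18:08 = 7 h 40 min; less 45 min break → 6 h 55 min
Wed: 10:07–14:09 = 4 h 2 min; less 45 min break → 3 h 17 min
Thu: 05:26–16:26 = 11 h 0 min; less 45 min break → 10 h 15 min
Fri: 05:29–11:19 = 5 h 50 min; less 45 min break → 5 h 5 min
Sat: 08:29–19:24 = 10 h 55 min; less 45 min break → 10 h 10 min
Sun: 08:58–18:23 = 9 h 25 min; less 45 min break → 8 h 40 min
Total: 4 h 49 min + 6 h 55 min + 3 h 17 min + 10 h 15 min + 5 h 5 min + 10 h 10 min + 8 h 40 min = 49 h 11 min.

49 h 11 min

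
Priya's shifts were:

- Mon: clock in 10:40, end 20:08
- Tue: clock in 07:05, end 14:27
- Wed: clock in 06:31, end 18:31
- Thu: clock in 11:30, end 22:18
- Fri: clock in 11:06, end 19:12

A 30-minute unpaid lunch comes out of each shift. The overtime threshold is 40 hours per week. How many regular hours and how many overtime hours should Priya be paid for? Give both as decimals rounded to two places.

Regular 40.00 hours, overtime 5.23 hours

Mon: 10:40–20:08 = 9 h 28 min; less 30 min break → 8 h 58 min
Tue: 07:05–14:27 = 7 h 22 min; less 30 min break → 6 h 52 min
Wed: 06:31–18:31 = 12 h 0 min; less 30 min break → 11 h 30 min
Thu: 11:30–22:18 = 10 h 48 min; less 30 min break → 10 h 18 min
Fri: 11:06–19:12 = 8 h 6 min; less 30 min break → 7 h 36 min
Total worked: 45 h 14 min = 45.23 h.
Threshold 40 h → overtime 5 h 14 min, regular 40 h 0 min.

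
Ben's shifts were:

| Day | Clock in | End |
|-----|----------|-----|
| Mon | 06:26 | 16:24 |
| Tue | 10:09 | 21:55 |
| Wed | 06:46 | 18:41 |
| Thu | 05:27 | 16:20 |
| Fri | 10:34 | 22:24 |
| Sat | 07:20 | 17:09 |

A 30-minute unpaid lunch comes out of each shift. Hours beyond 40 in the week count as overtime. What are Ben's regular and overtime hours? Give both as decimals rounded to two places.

Mon: 06:26–16:24 = 9 h 58 min; less 30 min break → 9 h 28 min
Tue: 10:09–21:55 = 11 h 46 min; less 30 min break → 11 h 16 min
Wed: 06:46–18:41 = 11 h 55 min; less 30 min break → 11 h 25 min
Thu: 05:27–16:20 = 10 h 53 min; less 30 min break → 10 h 23 min
Fri: 10:34–22:24 = 11 h 50 min; less 30 min break → 11 h 20 min
Sat: 07:20–17:09 = 9 h 49 min; less 30 min break → 9 h 19 min
Total worked: 63 h 11 min = 63.18 h.
Threshold 40 h → overtime 23 h 11 min, regular 40 h 0 min.

Regular 40.00 hours, overtime 23.18 hours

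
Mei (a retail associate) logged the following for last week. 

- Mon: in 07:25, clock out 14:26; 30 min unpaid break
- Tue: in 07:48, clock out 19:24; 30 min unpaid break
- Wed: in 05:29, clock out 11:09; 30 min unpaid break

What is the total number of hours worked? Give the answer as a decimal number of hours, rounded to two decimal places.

22.78 hours

Mon: 07:25–14:26 = 7 h 1 min; less 30 min break → 6 h 31 min
Tue: 07:48–19:24 = 11 h 36 min; less 30 min break → 11 h 6 min
Wed: 05:29–11:09 = 5 h 40 min; less 30 min break → 5 h 10 min
Total: 6 h 31 min + 11 h 6 min + 5 h 10 min = 22 h 47 min.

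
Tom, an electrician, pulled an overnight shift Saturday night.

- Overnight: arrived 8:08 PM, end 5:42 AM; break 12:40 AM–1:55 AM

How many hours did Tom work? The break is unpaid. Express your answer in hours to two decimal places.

8.32 hours

Overnight: 8:08 PM → midnight = 3 h 52 min; midnight → 5:42 AM = 5 h 42 min; span 9 h 34 min; less 75 min break → 8 h 19 min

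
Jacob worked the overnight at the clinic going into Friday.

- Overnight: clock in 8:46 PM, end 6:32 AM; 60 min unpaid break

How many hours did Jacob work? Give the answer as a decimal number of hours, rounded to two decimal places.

Overnight: 8:46 PM → midnight = 3 h 14 min; midnight → 6:32 AM = 6 h 32 min; span 9 h 46 min; less 60 min break → 8 h 46 min

8.77 hours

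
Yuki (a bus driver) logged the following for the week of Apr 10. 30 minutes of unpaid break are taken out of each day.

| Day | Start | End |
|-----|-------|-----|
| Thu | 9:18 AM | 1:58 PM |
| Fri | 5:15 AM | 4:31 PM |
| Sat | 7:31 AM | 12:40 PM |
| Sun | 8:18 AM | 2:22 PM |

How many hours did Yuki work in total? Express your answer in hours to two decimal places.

Thu: 9:18 AM–1:58 PM = 4 h 40 min; less 30 min break → 4 h 10 min
Fri: 5:15 AM–4:31 PM = 11 h 16 min; less 30 min break → 10 h 46 min
Sat: 7:31 AM–12:40 PM = 5 h 9 min; less 30 min break → 4 h 39 min
Sun: 8:18 AM–2:22 PM = 6 h 4 min; less 30 min break → 5 h 34 min
Total: 4 h 10 min + 10 h 46 min + 4 h 39 min + 5 h 34 min = 25 h 9 min.

25.15 hours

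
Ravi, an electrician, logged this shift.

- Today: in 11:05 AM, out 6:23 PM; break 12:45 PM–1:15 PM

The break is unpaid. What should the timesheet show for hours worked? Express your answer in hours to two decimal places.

6.80 hours

Today: 11:05 AM–6:23 PM = 7 h 18 min; less 30 min break → 6 h 48 min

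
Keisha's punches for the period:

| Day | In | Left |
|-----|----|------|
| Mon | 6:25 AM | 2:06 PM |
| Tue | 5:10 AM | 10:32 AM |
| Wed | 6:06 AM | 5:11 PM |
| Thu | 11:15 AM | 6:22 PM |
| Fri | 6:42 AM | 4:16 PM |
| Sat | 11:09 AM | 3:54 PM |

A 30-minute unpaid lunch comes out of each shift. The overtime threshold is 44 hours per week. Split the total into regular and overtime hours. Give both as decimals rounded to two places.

Regular 42.57 hours, overtime 0.00 hours

Mon: 6:25 AM–2:06 PM = 7 h 41 min; less 30 min break → 7 h 11 min
Tue: 5:10 AM–10:32 AM = 5 h 22 min; less 30 min break → 4 h 52 min
Wed: 6:06 AM–5:11 PM = 11 h 5 min; less 30 min break → 10 h 35 min
Thu: 11:15 AM–6:22 PM = 7 h 7 min; less 30 min break → 6 h 37 min
Fri: 6:42 AM–4:16 PM = 9 h 34 min; less 30 min break → 9 h 4 min
Sat: 11:09 AM–3:54 PM = 4 h 45 min; less 30 min break → 4 h 15 min
Total worked: 42 h 34 min = 42.57 h.
Threshold 44 h → overtime 0 h 0 min, regular 42 h 34 min.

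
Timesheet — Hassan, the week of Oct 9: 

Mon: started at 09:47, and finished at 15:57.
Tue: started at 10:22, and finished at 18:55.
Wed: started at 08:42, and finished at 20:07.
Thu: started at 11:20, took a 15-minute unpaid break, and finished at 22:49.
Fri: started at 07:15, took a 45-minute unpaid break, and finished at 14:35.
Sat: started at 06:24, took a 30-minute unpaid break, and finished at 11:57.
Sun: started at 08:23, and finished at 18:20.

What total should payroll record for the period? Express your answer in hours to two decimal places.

58.95 hours

Mon: 09:47–15:57 = 6 h 10 min
Tue: 10:22–18:55 = 8 h 33 min
Wed: 08:42–20:07 = 11 h 25 min
Thu: 11:20–22:49 = 11 h 29 min; less 15 min break → 11 h 14 min
Fri: 07:15–14:35 = 7 h 20 min; less 45 min break → 6 h 35 min
Sat: 06:24–11:57 = 5 h 33 min; less 30 min break → 5 h 3 min
Sun: 08:23–18:20 = 9 h 57 min
Total: 6 h 10 min + 8 h 33 min + 11 h 25 min + 11 h 14 min + 6 h 35 min + 5 h 3 min + 9 h 57 min = 58 h 57 min.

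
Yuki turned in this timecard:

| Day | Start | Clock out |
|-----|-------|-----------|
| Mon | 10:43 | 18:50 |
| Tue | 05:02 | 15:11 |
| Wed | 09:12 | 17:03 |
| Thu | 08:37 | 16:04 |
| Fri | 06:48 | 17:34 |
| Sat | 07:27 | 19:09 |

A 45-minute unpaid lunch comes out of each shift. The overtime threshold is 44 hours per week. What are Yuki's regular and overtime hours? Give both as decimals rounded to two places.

Mon: 10:43–18:50 = 8 h 7 min; less 45 min break → 7 h 22 min
Tue: 05:02–15:11 = 10 h 9 min; less 45 min break → 9 h 24 min
Wed: 09:12–17:03 = 7 h 51 min; less 45 min break → 7 h 6 min
Thu: 08:37–16:04 = 7 h 27 min; less 45 min break → 6 h 42 min
Fri: 06:48–17:34 = 10 h 46 min; less 45 min break → 10 h 1 min
Sat: 07:27–19:09 = 11 h 42 min; less 45 min break → 10 h 57 min
Total worked: 51 h 32 min = 51.53 h.
Threshold 44 h → overtime 7 h 32 min, regular 44 h 0 min.

Regular 44.00 hours, overtime 7.53 hours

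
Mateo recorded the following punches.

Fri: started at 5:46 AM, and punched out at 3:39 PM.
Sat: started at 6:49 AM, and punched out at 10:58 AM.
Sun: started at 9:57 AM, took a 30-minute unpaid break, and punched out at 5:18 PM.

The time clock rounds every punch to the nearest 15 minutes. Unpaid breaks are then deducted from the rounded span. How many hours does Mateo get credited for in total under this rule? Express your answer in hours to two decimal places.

Fri: in 5:46 AM→5:45 AM, out 3:39 PM→3:45 PM; 10 h 0 min
Sat: in 6:49 AM→6:45 AM, out 10:58 AM→11:00 AM; 4 h 15 min
Sun: in 9:57 AM→10:00 AM, out 5:18 PM→5:15 PM; 7 h 15 min − 30 min = 6 h 45 min
Total credited: 21 h 0 min.

21.00 hours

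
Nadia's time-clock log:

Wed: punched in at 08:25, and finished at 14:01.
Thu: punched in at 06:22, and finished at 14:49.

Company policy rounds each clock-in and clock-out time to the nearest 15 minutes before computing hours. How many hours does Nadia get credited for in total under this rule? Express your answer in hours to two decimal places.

14.00 hours

Wed: in 08:25→08:30, out 14:01→14:00; 5 h 30 min
Thu: in 06:22→06:15, out 14:49→14:45; 8 h 30 min
Total credited: 14 h 0 min.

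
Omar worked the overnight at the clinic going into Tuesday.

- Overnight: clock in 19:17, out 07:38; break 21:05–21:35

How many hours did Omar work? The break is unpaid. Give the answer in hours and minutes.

Overnight: 19:17 → midnight = 4 h 43 min; midnight → 07:38 = 7 h 38 min; span 12 h 21 min; less 30 min break → 11 h 51 min

11 h 51 min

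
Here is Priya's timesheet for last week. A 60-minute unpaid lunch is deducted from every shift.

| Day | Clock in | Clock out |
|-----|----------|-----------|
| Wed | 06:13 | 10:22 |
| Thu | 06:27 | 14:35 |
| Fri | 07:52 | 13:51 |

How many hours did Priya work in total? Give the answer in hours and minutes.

15 h 16 min

Wed: 06:13–10:22 = 4 h 9 min; less 60 min break → 3 h 9 min
Thu: 06:27–14:35 = 8 h 8 min; less 60 min break → 7 h 8 min
Fri: 07:52–13:51 = 5 h 59 min; less 60 min break → 4 h 59 min
Total: 3 h 9 min + 7 h 8 min + 4 h 59 min = 15 h 16 min.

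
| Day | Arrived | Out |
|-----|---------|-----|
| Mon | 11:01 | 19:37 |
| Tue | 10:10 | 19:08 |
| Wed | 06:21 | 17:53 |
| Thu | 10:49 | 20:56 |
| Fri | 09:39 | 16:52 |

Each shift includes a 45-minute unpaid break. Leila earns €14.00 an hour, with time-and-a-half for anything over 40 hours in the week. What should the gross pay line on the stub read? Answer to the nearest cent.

Mon: 11:01–19:37 = 8 h 36 min; less 45 min break → 7 h 51 min
Tue: 10:10–19:08 = 8 h 58 min; less 45 min break → 8 h 13 min
Wed: 06:21–17:53 = 11 h 32 min; less 45 min break → 10 h 47 min
Thu: 10:49–20:56 = 10 h 7 min; less 45 min break → 9 h 22 min
Fri: 09:39–16:52 = 7 h 13 min; less 45 min break → 6 h 28 min
Total worked: 42 h 41 min = 2561 min.
Regular 40 h 0 min = 2400 min at €14.00/h; overtime 2 h 41 min = 161 min at €21.00/h.
Pay = (2400 × €14.00 + 161 × €21.00) ÷ 60 = €616.35.

€616.35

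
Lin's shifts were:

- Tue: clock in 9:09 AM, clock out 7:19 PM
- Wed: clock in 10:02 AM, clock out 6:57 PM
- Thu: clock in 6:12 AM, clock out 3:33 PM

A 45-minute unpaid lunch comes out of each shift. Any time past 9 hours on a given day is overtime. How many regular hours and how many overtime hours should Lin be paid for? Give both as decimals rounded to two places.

Tue: 9:09 AM–7:19 PM = 10 h 10 min; less 45 min break → 9 h 25 min
Wed: 10:02 AM–6:57 PM = 8 h 55 min; less 45 min break → 8 h 10 min
Thu: 6:12 AM–3:33 PM = 9 h 21 min; less 45 min break → 8 h 36 min
Tue reg 9 h 0 min / OT 0 h 25 min; Wed reg 8 h 10 min / OT 0 h 0 min; Thu reg 8 h 36 min / OT 0 h 0 min.
Totals: regular 25 h 46 min, overtime 0 h 25 min.

Regular 25.77 hours, overtime 0.42 hours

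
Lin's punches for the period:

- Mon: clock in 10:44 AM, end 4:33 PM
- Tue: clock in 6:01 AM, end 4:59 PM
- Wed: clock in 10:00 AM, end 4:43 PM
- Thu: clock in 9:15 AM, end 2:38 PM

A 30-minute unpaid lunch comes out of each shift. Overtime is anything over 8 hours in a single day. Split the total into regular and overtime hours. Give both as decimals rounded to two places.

Regular 24.42 hours, overtime 2.47 hours

Mon: 10:44 AM–4:33 PM = 5 h 49 min; less 30 min break → 5 h 19 min
Tue: 6:01 AM–4:59 PM = 10 h 58 min; less 30 min break → 10 h 28 min
Wed: 10:00 AM–4:43 PM = 6 h 43 min; less 30 min break → 6 h 13 min
Thu: 9:15 AM–2:38 PM = 5 h 23 min; less 30 min break → 4 h 53 min
Mon reg 5 h 19 min / OT 0 h 0 min; Tue reg 8 h 0 min / OT 2 h 28 min; Wed reg 6 h 13 min / OT 0 h 0 min; Thu reg 4 h 53 min / OT 0 h 0 min.
Totals: regular 24 h 25 min, overtime 2 h 28 min.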